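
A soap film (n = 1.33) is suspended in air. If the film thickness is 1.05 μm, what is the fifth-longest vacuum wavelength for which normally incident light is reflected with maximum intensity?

At the upper boundary (n = 1.0 to n = 1.33) the reflected ray undergoes a half-wave phase shift.
Bottom surface (1.33 → 1.0): reflection off a lower-index medium gives no phase shift.
The two reflections differ by half a wavelength.
So the condition for constructive reflection is 2 n t = (m + ½) λ.
λ = 2 n t / (m + ½). The fifth-longest wavelength is m = 4: λ = 2 × 1.33 × 1050 / 4.50 = 621 nm.

621 nm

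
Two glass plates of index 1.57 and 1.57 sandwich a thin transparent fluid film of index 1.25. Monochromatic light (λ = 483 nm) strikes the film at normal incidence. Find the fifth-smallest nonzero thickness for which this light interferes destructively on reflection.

966 nm

Ray reflecting at the top interface goes from n = 1.57 toward n = 1.25: no phase shift.
At the lower boundary (n = 1.25 to n = 1.57) the reflected ray undergoes a half-wave phase shift.
The two reflections differ by half a wavelength.
So the condition for destructive reflection is 2 n t = m λ.
The fifth-smallest nonzero thickness corresponds to m = 5: t = m λ / (2 n) = 5.00 × 483 / (2 × 1.25) = 966 nm.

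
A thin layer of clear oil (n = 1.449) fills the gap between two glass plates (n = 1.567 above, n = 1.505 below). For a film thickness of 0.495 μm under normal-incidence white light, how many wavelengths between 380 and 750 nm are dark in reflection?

Top surface (1.567 → 1.449): reflection off a lower-index medium gives no phase shift.
Ray reflecting at the bottom interface goes from n = 1.449 toward n = 1.505: a half-wave phase shift.
Net: one phase inversion between the two reflected rays.
For minimum reflection here: 2 n t = m λ.
λ = 2 n t / m = 1435 / m nm.
m=1: 1435 nm (IR); m=2: 717 nm (visible); m=3: 478 nm (visible); m=4: 359 nm (UV).

2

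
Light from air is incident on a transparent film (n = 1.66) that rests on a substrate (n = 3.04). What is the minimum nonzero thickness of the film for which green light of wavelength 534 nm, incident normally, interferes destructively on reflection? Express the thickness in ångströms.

Ray reflecting at the top interface goes from n = 1.0 toward n = 1.66: a half-wave phase shift.
Ray reflecting at the bottom interface goes from n = 1.66 toward n = 3.04: a half-wave phase shift.
Zero or two π shifts → no net half-wave offset.
For minimum reflection here: 2 n t = (m + ½) λ.
Minimum at m = 0: t = λ / (4 n) = 534 / (4 × 1.66) = 80.4 nm.

804 Å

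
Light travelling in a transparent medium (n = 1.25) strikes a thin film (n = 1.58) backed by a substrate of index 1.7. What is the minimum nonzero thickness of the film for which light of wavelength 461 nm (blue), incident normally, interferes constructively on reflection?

146 nm

At the upper boundary (n = 1.25 to n = 1.58) the reflected ray undergoes a half-wave phase shift.
At the lower boundary (n = 1.58 to n = 1.7) the reflected ray undergoes a half-wave phase shift.
Zero or two π shifts → no net half-wave offset.
So the condition for constructive reflection is 2 n t = m λ.
Minimum nonzero at m = 1: t = λ / (2 n) = 461 / (2 × 1.58) = 146 nm.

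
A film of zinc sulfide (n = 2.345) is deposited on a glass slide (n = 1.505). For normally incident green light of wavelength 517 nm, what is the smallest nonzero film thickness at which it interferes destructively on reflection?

At the upper boundary (n = 1.0 to n = 2.345) the reflected ray undergoes a half-wave phase shift.
At the lower boundary (n = 2.345 to n = 1.505) the reflected ray undergoes no phase shift.
Exactly one π shift → a net half-wave offset.
With one net inversion, destructive interference in reflection requires 2 n t = m λ.
The smallest nonzero thickness corresponds to m = 1: t = m λ / (2 n) = 1.00 × 517 / (2 × 2.345) = 110 nm.

110 nm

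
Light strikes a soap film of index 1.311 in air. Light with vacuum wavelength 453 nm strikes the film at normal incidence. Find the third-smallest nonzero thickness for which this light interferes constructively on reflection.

432 nm

Top surface (1.0 → 1.311): reflection off a higher-index medium gives a half-wave phase shift.
Bottom surface (1.311 → 1.0): reflection off a lower-index medium gives no phase shift.
Exactly one π shift → a net half-wave offset.
With one net inversion, constructive interference in reflection requires 2 n t = (m + ½) λ.
The third-smallest nonzero thickness corresponds to m = 2: t = (m + ½) λ / (2 n) = 2.50 × 453 / (2 × 1.311) = 432 nm.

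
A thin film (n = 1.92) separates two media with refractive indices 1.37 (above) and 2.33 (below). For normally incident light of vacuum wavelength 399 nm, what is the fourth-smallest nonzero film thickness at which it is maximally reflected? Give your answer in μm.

Top surface (1.37 → 1.92): reflection off a higher-index medium gives a half-wave phase shift.
Ray reflecting at the bottom interface goes from n = 1.92 toward n = 2.33: a half-wave phase shift.
Net: no relative phase inversion (both shifts match).
For maximum reflection here: 2 n t = m λ.
The fourth-smallest nonzero thickness corresponds to m = 4: t = m λ / (2 n) = 4.00 × 399 / (2 × 1.92) = 416 nm.

0.416 μm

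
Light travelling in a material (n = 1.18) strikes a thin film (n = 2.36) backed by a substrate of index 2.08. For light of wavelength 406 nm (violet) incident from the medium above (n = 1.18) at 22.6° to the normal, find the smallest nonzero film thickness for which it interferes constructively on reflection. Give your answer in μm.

Ray reflecting at the top interface goes from n = 1.18 toward n = 2.36: a half-wave phase shift.
Ray reflecting at the bottom interface goes from n = 2.36 toward n = 2.08: no phase shift.
Exactly one π shift → a net half-wave offset.
So the condition for constructive reflection is 2 n t cos θ_r = (m + ½) λ.
Snell's law: 1.18 sin 22.6° = 2.36 sin θ_r → sin θ_r = 0.192, cos θ_r = 0.981.
Minimum at m = 0: t = λ / (4 n cos θ_r) = 406 / (4 × 2.36 × 0.981) = 43.8 nm.

0.0438 μm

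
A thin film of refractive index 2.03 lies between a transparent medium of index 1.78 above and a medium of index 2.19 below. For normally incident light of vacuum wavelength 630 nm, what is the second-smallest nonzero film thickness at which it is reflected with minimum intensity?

233 nm

At the upper boundary (n = 1.78 to n = 2.03) the reflected ray undergoes a half-wave phase shift.
At the lower boundary (n = 2.03 to n = 2.19) the reflected ray undergoes a half-wave phase shift.
Zero or two π shifts → no net half-wave offset.
So the condition for destructive reflection is 2 n t = (m + ½) λ.
The second-smallest nonzero thickness corresponds to m = 1: t = (m + ½) λ / (2 n) = 1.50 × 630 / (2 × 2.03) = 233 nm.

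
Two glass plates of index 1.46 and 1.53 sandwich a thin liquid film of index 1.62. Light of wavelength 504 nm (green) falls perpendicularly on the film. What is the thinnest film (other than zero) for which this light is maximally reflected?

77.8 nm

Ray reflecting at the top interface goes from n = 1.46 toward n = 1.62: a half-wave phase shift.
At the lower boundary (n = 1.62 to n = 1.53) the reflected ray undergoes no phase shift.
Exactly one π shift → a net half-wave offset.
With one net inversion, constructive interference in reflection requires 2 n t = (m + ½) λ.
Minimum at m = 0: t = λ / (4 n) = 504 / (4 × 1.62) = 77.8 nm.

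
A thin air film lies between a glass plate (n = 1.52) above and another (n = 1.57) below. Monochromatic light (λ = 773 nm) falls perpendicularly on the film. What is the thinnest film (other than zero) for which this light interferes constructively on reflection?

Top surface (1.52 → 1.0): reflection off a lower-index medium gives no phase shift.
Ray reflecting at the bottom interface goes from n = 1.0 toward n = 1.57: a half-wave phase shift.
Exactly one π shift → a net half-wave offset.
So the condition for constructive reflection is 2 n t = (m + ½) λ.
Minimum at m = 0: t = λ / (4 n) = 773 / (4 × 1.0) = 193 nm.

193 nm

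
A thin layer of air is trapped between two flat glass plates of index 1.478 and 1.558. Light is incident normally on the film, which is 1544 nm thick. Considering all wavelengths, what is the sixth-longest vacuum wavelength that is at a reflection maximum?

At the upper boundary (n = 1.478 to n = 1.0) the reflected ray undergoes no phase shift.
Bottom surface (1.0 → 1.558): reflection off a higher-index medium gives a half-wave phase shift.
Exactly one π shift → a net half-wave offset.
So the condition for constructive reflection is 2 n t = (m + ½) λ.
λ = 2 n t / (m + ½). The sixth-longest wavelength is m = 5: λ = 2 × 1.0 × 1544 / 5.50 = 561 nm.

561 nm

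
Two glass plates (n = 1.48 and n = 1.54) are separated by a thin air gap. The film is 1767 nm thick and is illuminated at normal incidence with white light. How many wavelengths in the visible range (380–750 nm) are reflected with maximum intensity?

4

At the upper boundary (n = 1.48 to n = 1.0) the reflected ray undergoes no phase shift.
Ray reflecting at the bottom interface goes from n = 1.0 toward n = 1.54: a half-wave phase shift.
The two reflections differ by half a wavelength.
So the condition for constructive reflection is 2 n t = (m + ½) λ.
λ = 2 n t / (m + ½) = 3534 / (m + ½) nm.
m=4: 785 nm (IR); m=5: 643 nm (visible); m=6: 544 nm (visible); m=7: 471 nm (visible); m=8: 416 nm (visible); m=9: 372 nm (UV).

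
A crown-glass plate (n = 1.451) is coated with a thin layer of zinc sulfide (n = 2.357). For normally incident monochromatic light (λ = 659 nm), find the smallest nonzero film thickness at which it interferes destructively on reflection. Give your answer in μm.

0.140 μm

At the upper boundary (n = 1.0 to n = 2.357) the reflected ray undergoes a half-wave phase shift.
Bottom surface (2.357 → 1.451): reflection off a lower-index medium gives no phase shift.
Exactly one π shift → a net half-wave offset.
So the condition for destructive reflection is 2 n t = m λ.
Minimum nonzero at m = 1: t = λ / (2 n) = 659 / (2 × 2.357) = 140 nm.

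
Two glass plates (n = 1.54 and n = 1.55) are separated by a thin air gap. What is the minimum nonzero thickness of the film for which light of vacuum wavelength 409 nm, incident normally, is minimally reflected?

205 nm

At the upper boundary (n = 1.54 to n = 1.0) the reflected ray undergoes no phase shift.
Bottom surface (1.0 → 1.55): reflection off a higher-index medium gives a half-wave phase shift.
Net: one phase inversion between the two reflected rays.
So the condition for destructive reflection is 2 n t = m λ.
Minimum nonzero at m = 1: t = λ / (2 n) = 409 / (2 × 1.0) = 205 nm.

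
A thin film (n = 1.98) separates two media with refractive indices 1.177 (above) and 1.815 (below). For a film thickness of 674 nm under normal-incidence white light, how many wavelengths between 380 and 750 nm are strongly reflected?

3

Top surface (1.177 → 1.98): reflection off a higher-index medium gives a half-wave phase shift.
At the lower boundary (n = 1.98 to n = 1.815) the reflected ray undergoes no phase shift.
The two reflections differ by half a wavelength.
With one net inversion, constructive interference in reflection requires 2 n t = (m + ½) λ.
λ = 2 n t / (m + ½) = 2669 / (m + ½) nm.
m=3: 763 nm (IR); m=4: 593 nm (visible); m=5: 485 nm (visible); m=6: 411 nm (visible); m=7: 356 nm (UV).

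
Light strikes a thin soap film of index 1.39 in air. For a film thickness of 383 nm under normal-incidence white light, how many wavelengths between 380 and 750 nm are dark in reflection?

Top surface (1.0 → 1.39): reflection off a higher-index medium gives a half-wave phase shift.
Bottom surface (1.39 → 1.0): reflection off a lower-index medium gives no phase shift.
Exactly one π shift → a net half-wave offset.
So the condition for destructive reflection is 2 n t = m λ.
λ = 2 n t / m = 1065 / m nm.
m=1: 1065 nm (IR); m=2: 532 nm (visible); m=3: 355 nm (UV).

1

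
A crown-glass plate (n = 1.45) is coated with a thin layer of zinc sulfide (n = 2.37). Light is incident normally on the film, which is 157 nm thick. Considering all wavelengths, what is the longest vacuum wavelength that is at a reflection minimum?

744 nm

Ray reflecting at the top interface goes from n = 1.0 toward n = 2.37: a half-wave phase shift.
Ray reflecting at the bottom interface goes from n = 2.37 toward n = 1.45: no phase shift.
Exactly one π shift → a net half-wave offset.
With one net inversion, destructive interference in reflection requires 2 n t = m λ.
λ = 2 n t / m. The longest wavelength is m = 1: λ = 2 × 2.37 × 157 / 1.00 = 744 nm.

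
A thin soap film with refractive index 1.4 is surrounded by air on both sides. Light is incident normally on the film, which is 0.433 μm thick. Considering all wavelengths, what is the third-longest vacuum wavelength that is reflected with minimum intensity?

At the upper boundary (n = 1.0 to n = 1.4) the reflected ray undergoes a half-wave phase shift.
At the lower boundary (n = 1.4 to n = 1.0) the reflected ray undergoes no phase shift.
Exactly one π shift → a net half-wave offset.
With one net inversion, destructive interference in reflection requires 2 n t = m λ.
λ = 2 n t / m. The third-longest wavelength is m = 3: λ = 2 × 1.4 × 433 / 3.00 = 404 nm.

404 nm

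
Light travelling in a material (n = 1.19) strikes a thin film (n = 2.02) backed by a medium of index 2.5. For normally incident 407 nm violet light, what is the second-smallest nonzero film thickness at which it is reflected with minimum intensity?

151 nm

Top surface (1.19 → 2.02): reflection off a higher-index medium gives a half-wave phase shift.
Ray reflecting at the bottom interface goes from n = 2.02 toward n = 2.5: a half-wave phase shift.
Zero or two π shifts → no net half-wave offset.
For dark reflection here: 2 n t = (m + ½) λ.
The second-smallest nonzero thickness corresponds to m = 1: t = (m + ½) λ / (2 n) = 1.50 × 407 / (2 × 2.02) = 151 nm.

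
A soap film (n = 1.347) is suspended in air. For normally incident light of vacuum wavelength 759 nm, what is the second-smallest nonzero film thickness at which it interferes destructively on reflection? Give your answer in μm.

0.563 μm

Ray reflecting at the top interface goes from n = 1.0 toward n = 1.347: a half-wave phase shift.
At the lower boundary (n = 1.347 to n = 1.0) the reflected ray undergoes no phase shift.
Net: one phase inversion between the two reflected rays.
So the condition for destructive reflection is 2 n t = m λ.
The second-smallest nonzero thickness corresponds to m = 2: t = m λ / (2 n) = 2.00 × 759 / (2 × 1.347) = 563 nm.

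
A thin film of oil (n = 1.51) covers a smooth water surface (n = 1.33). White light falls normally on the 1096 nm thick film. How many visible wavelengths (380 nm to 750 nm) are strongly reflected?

5

Ray reflecting at the top interface goes from n = 1.0 toward n = 1.51: a half-wave phase shift.
Ray reflecting at the bottom interface goes from n = 1.51 toward n = 1.33: no phase shift.
Exactly one π shift → a net half-wave offset.
So the condition for constructive reflection is 2 n t = (m + ½) λ.
λ = 2 n t / (m + ½) = 3310 / (m + ½) nm.
m=3: 946 nm (IR); m=4: 736 nm (visible); m=5: 602 nm (visible); m=6: 509 nm (visible); m=7: 441 nm (visible); m=8: 389 nm (visible); m=9: 348 nm (UV).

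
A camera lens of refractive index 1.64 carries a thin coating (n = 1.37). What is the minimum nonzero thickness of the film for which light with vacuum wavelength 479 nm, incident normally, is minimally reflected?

87.4 nm

Top surface (1.0 → 1.37): reflection off a higher-index medium gives a half-wave phase shift.
Ray reflecting at the bottom interface goes from n = 1.37 toward n = 1.64: a half-wave phase shift.
The two reflections carry the same phase change, so no net offset.
With no net inversion, destructive interference in reflection requires 2 n t = (m + ½) λ.
Minimum at m = 0: t = λ / (4 n) = 479 / (4 × 1.37) = 87.4 nm.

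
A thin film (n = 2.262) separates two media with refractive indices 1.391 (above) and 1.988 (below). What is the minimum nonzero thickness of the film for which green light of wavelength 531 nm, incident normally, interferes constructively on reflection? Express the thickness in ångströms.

587 Å

Top surface (1.391 → 2.262): reflection off a higher-index medium gives a half-wave phase shift.
Bottom surface (2.262 → 1.988): reflection off a lower-index medium gives no phase shift.
Net: one phase inversion between the two reflected rays.
For strong reflection here: 2 n t = (m + ½) λ.
Minimum at m = 0: t = λ / (4 n) = 531 / (4 × 2.262) = 58.7 nm.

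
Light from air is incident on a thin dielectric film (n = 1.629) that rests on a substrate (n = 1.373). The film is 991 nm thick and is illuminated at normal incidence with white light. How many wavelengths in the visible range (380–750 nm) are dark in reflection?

Top surface (1.0 → 1.629): reflection off a higher-index medium gives a half-wave phase shift.
Ray reflecting at the bottom interface goes from n = 1.629 toward n = 1.373: no phase shift.
Exactly one π shift → a net half-wave offset.
With one net inversion, destructive interference in reflection requires 2 n t = m λ.
λ = 2 n t / m = 3229 / m nm.
m=4: 807 nm (IR); m=5: 646 nm (visible); m=6: 538 nm (visible); m=7: 461 nm (visible); m=8: 404 nm (visible); m=9: 359 nm (UV).

4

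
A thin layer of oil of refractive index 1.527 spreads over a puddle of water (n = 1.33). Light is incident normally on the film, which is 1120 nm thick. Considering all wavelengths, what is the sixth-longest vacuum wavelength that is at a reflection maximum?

622 nm

Top surface (1.0 → 1.527): reflection off a higher-index medium gives a half-wave phase shift.
At the lower boundary (n = 1.527 to n = 1.33) the reflected ray undergoes no phase shift.
Net: one phase inversion between the two reflected rays.
For bright reflection here: 2 n t = (m + ½) λ.
λ = 2 n t / (m + ½). The sixth-longest wavelength is m = 5: λ = 2 × 1.527 × 1120 / 5.50 = 622 nm.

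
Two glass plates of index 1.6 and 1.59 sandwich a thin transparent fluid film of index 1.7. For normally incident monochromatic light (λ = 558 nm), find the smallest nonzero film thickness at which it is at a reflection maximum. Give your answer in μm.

0.0821 μm

Ray reflecting at the top interface goes from n = 1.6 toward n = 1.7: a half-wave phase shift.
Ray reflecting at the bottom interface goes from n = 1.7 toward n = 1.59: no phase shift.
Net: one phase inversion between the two reflected rays.
With one net inversion, constructive interference in reflection requires 2 n t = (m + ½) λ.
Minimum at m = 0: t = λ / (4 n) = 558 / (4 × 1.7) = 82.1 nm.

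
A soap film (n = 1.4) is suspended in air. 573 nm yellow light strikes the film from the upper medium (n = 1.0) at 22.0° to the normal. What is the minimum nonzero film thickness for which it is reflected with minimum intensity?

At the upper boundary (n = 1.0 to n = 1.4) the reflected ray undergoes a half-wave phase shift.
Bottom surface (1.4 → 1.0): reflection off a lower-index medium gives no phase shift.
The two reflections differ by half a wavelength.
For dark reflection here: 2 n t cos θ_r = m λ.
Snell's law: 1.0 sin 22.0° = 1.4 sin θ_r → sin θ_r = 0.268, cos θ_r = 0.964.
Minimum nonzero at m = 1: t = λ / (2 n cos θ_r) = 573 / (2 × 1.4 × 0.964) = 212 nm.

212 nm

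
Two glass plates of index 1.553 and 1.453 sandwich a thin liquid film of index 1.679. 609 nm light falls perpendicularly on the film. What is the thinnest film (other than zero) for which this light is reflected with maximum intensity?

Top surface (1.553 → 1.679): reflection off a higher-index medium gives a half-wave phase shift.
Bottom surface (1.679 → 1.453): reflection off a lower-index medium gives no phase shift.
Net: one phase inversion between the two reflected rays.
With one net inversion, constructive interference in reflection requires 2 n t = (m + ½) λ.
Minimum at m = 0: t = λ / (4 n) = 609 / (4 × 1.679) = 90.7 nm.

90.7 nm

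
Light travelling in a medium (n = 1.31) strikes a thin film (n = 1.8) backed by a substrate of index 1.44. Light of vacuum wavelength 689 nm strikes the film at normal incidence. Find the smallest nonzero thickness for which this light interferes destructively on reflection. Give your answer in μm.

0.191 μm

At the upper boundary (n = 1.31 to n = 1.8) the reflected ray undergoes a half-wave phase shift.
Ray reflecting at the bottom interface goes from n = 1.8 toward n = 1.44: no phase shift.
Exactly one π shift → a net half-wave offset.
With one net inversion, destructive interference in reflection requires 2 n t = m λ.
The smallest nonzero thickness corresponds to m = 1: t = m λ / (2 n) = 1.00 × 689 / (2 × 1.8) = 191 nm.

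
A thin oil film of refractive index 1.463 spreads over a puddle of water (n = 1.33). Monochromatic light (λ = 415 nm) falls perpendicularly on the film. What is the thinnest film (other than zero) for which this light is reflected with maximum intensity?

70.9 nm

At the upper boundary (n = 1.0 to n = 1.463) the reflected ray undergoes a half-wave phase shift.
Ray reflecting at the bottom interface goes from n = 1.463 toward n = 1.33: no phase shift.
Net: one phase inversion between the two reflected rays.
For maximum reflection here: 2 n t = (m + ½) λ.
Minimum at m = 0: t = λ / (4 n) = 415 / (4 × 1.463) = 70.9 nm.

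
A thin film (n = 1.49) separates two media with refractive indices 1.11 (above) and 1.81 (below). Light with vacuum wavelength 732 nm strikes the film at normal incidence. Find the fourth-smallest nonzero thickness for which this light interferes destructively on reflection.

Ray reflecting at the top interface goes from n = 1.11 toward n = 1.49: a half-wave phase shift.
At the lower boundary (n = 1.49 to n = 1.81) the reflected ray undergoes a half-wave phase shift.
The two reflections carry the same phase change, so no net offset.
So the condition for destructive reflection is 2 n t = (m + ½) λ.
The fourth-smallest nonzero thickness corresponds to m = 3: t = (m + ½) λ / (2 n) = 3.50 × 732 / (2 × 1.49) = 860 nm.

860 nm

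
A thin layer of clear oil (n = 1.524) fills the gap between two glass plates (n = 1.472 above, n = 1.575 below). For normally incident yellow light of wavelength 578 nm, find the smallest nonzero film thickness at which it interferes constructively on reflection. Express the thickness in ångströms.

Top surface (1.472 → 1.524): reflection off a higher-index medium gives a half-wave phase shift.
Ray reflecting at the bottom interface goes from n = 1.524 toward n = 1.575: a half-wave phase shift.
Zero or two π shifts → no net half-wave offset.
For bright reflection here: 2 n t = m λ.
Minimum nonzero at m = 1: t = λ / (2 n) = 578 / (2 × 1.524) = 190 nm.

1896 Å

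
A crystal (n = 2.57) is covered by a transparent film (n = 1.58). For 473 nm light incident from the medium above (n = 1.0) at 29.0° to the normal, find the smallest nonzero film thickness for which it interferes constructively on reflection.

At the upper boundary (n = 1.0 to n = 1.58) the reflected ray undergoes a half-wave phase shift.
Ray reflecting at the bottom interface goes from n = 1.58 toward n = 2.57: a half-wave phase shift.
The two reflections carry the same phase change, so no net offset.
For bright reflection here: 2 n t cos θ_r = m λ.
Snell's law: 1.0 sin 29.0° = 1.58 sin θ_r → sin θ_r = 0.307, cos θ_r = 0.952.
Minimum nonzero at m = 1: t = λ / (2 n cos θ_r) = 473 / (2 × 1.58 × 0.952) = 157 nm.

157 nm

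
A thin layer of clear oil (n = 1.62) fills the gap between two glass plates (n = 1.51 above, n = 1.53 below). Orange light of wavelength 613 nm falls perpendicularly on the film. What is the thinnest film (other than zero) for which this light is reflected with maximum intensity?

Top surface (1.51 → 1.62): reflection off a higher-index medium gives a half-wave phase shift.
Ray reflecting at the bottom interface goes from n = 1.62 toward n = 1.53: no phase shift.
The two reflections differ by half a wavelength.
With one net inversion, constructive interference in reflection requires 2 n t = (m + ½) λ.
Minimum at m = 0: t = λ / (4 n) = 613 / (4 × 1.62) = 94.6 nm.

94.6 nm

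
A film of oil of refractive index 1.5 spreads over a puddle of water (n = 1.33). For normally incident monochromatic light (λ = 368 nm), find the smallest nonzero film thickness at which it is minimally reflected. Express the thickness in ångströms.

Ray reflecting at the top interface goes from n = 1.0 toward n = 1.5: a half-wave phase shift.
Ray reflecting at the bottom interface goes from n = 1.5 toward n = 1.33: no phase shift.
Exactly one π shift → a net half-wave offset.
With one net inversion, destructive interference in reflection requires 2 n t = m λ.
Minimum nonzero at m = 1: t = λ / (2 n) = 368 / (2 × 1.5) = 123 nm.

1227 Å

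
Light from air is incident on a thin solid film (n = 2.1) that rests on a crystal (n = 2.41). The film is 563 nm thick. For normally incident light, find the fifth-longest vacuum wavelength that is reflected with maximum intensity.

At the upper boundary (n = 1.0 to n = 2.1) the reflected ray undergoes a half-wave phase shift.
Ray reflecting at the bottom interface goes from n = 2.1 toward n = 2.41: a half-wave phase shift.
Zero or two π shifts → no net half-wave offset.
For strong reflection here: 2 n t = m λ.
λ = 2 n t / m. The fifth-longest wavelength is m = 5: λ = 2 × 2.1 × 563 / 5.00 = 473 nm.

473 nm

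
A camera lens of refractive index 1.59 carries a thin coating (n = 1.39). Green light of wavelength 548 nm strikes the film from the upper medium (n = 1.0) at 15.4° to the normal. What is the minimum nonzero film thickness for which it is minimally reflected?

Ray reflecting at the top interface goes from n = 1.0 toward n = 1.39: a half-wave phase shift.
At the lower boundary (n = 1.39 to n = 1.59) the reflected ray undergoes a half-wave phase shift.
The two reflections carry the same phase change, so no net offset.
For weak reflection here: 2 n t cos θ_r = (m + ½) λ.
Snell's law: 1.0 sin 15.4° = 1.39 sin θ_r → sin θ_r = 0.191, cos θ_r = 0.982.
Minimum at m = 0: t = λ / (4 n cos θ_r) = 548 / (4 × 1.39 × 0.982) = 100 nm.

100 nm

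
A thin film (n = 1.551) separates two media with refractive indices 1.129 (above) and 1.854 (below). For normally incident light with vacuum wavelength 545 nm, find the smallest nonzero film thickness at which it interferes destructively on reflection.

87.8 nm

At the upper boundary (n = 1.129 to n = 1.551) the reflected ray undergoes a half-wave phase shift.
Bottom surface (1.551 → 1.854): reflection off a higher-index medium gives a half-wave phase shift.
Net: no relative phase inversion (both shifts match).
For dark reflection here: 2 n t = (m + ½) λ.
Minimum at m = 0: t = λ / (4 n) = 545 / (4 × 1.551) = 87.8 nm.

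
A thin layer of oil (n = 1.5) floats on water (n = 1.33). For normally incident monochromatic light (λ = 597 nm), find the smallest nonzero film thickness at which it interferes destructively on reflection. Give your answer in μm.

Top surface (1.0 → 1.5): reflection off a higher-index medium gives a half-wave phase shift.
Bottom surface (1.5 → 1.33): reflection off a lower-index medium gives no phase shift.
Exactly one π shift → a net half-wave offset.
So the condition for destructive reflection is 2 n t = m λ.
Minimum nonzero at m = 1: t = λ / (2 n) = 597 / (2 × 1.5) = 199 nm.

0.199 μm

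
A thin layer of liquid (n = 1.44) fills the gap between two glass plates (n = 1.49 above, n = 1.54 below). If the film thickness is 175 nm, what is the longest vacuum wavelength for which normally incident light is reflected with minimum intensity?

Ray reflecting at the top interface goes from n = 1.49 toward n = 1.44: no phase shift.
Ray reflecting at the bottom interface goes from n = 1.44 toward n = 1.54: a half-wave phase shift.
Exactly one π shift → a net half-wave offset.
So the condition for destructive reflection is 2 n t = m λ.
λ = 2 n t / m. The longest wavelength is m = 1: λ = 2 × 1.44 × 175 / 1.00 = 504 nm.

504 nm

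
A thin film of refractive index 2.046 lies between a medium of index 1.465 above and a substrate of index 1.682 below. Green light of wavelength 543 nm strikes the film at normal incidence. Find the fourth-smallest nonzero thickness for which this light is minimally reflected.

531 nm

Ray reflecting at the top interface goes from n = 1.465 toward n = 2.046: a half-wave phase shift.
Ray reflecting at the bottom interface goes from n = 2.046 toward n = 1.682: no phase shift.
Exactly one π shift → a net half-wave offset.
With one net inversion, destructive interference in reflection requires 2 n t = m λ.
The fourth-smallest nonzero thickness corresponds to m = 4: t = m λ / (2 n) = 4.00 × 543 / (2 × 2.046) = 531 nm.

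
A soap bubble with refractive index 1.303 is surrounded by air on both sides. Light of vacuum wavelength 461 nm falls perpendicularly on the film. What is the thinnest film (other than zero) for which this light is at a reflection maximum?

At the upper boundary (n = 1.0 to n = 1.303) the reflected ray undergoes a half-wave phase shift.
Ray reflecting at the bottom interface goes from n = 1.303 toward n = 1.0: no phase shift.
The two reflections differ by half a wavelength.
So the condition for constructive reflection is 2 n t = (m + ½) λ.
Minimum at m = 0: t = λ / (4 n) = 461 / (4 × 1.303) = 88.4 nm.

88.4 nm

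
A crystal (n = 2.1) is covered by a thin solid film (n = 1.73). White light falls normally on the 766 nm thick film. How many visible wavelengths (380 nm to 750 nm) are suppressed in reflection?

Top surface (1.0 → 1.73): reflection off a higher-index medium gives a half-wave phase shift.
At the lower boundary (n = 1.73 to n = 2.1) the reflected ray undergoes a half-wave phase shift.
The two reflections carry the same phase change, so no net offset.
With no net inversion, destructive interference in reflection requires 2 n t = (m + ½) λ.
λ = 2 n t / (m + ½) = 2650 / (m + ½) nm.
m=3: 757 nm (IR); m=4: 589 nm (visible); m=5: 482 nm (visible); m=6: 408 nm (visible); m=7: 353 nm (UV).

3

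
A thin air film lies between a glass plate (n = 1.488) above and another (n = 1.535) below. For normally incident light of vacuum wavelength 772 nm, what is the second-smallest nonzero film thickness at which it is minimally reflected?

Top surface (1.488 → 1.0): reflection off a lower-index medium gives no phase shift.
Ray reflecting at the bottom interface goes from n = 1.0 toward n = 1.535: a half-wave phase shift.
Net: one phase inversion between the two reflected rays.
With one net inversion, destructive interference in reflection requires 2 n t = m λ.
The second-smallest nonzero thickness corresponds to m = 2: t = m λ / (2 n) = 2.00 × 772 / (2 × 1.0) = 772 nm.

772 nm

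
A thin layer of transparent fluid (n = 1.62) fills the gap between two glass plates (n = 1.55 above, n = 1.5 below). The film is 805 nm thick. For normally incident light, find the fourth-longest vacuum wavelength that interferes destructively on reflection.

At the upper boundary (n = 1.55 to n = 1.62) the reflected ray undergoes a half-wave phase shift.
Bottom surface (1.62 → 1.5): reflection off a lower-index medium gives no phase shift.
The two reflections differ by half a wavelength.
With one net inversion, destructive interference in reflection requires 2 n t = m λ.
λ = 2 n t / m. The fourth-longest wavelength is m = 4: λ = 2 × 1.62 × 805 / 4.00 = 652 nm.

652 nm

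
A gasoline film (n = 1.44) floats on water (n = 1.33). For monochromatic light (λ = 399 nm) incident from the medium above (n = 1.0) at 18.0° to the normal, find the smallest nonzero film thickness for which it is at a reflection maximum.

Ray reflecting at the top interface goes from n = 1.0 toward n = 1.44: a half-wave phase shift.
At the lower boundary (n = 1.44 to n = 1.33) the reflected ray undergoes no phase shift.
Exactly one π shift → a net half-wave offset.
So the condition for constructive reflection is 2 n t cos θ_r = (m + ½) λ.
Snell's law: 1.0 sin 18.0° = 1.44 sin θ_r → sin θ_r = 0.215, cos θ_r = 0.977.
Minimum at m = 0: t = λ / (4 n cos θ_r) = 399 / (4 × 1.44 × 0.977) = 70.9 nm.

70.9 nm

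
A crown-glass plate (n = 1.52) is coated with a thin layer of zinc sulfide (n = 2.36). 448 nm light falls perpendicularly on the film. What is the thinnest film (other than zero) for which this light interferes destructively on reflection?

Top surface (1.0 → 2.36): reflection off a higher-index medium gives a half-wave phase shift.
Ray reflecting at the bottom interface goes from n = 2.36 toward n = 1.52: no phase shift.
The two reflections differ by half a wavelength.
For weak reflection here: 2 n t = m λ.
Minimum nonzero at m = 1: t = λ / (2 n) = 448 / (2 × 2.36) = 94.9 nm.

94.9 nm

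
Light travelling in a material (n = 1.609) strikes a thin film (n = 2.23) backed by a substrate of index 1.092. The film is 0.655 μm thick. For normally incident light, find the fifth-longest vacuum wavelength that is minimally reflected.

584 nm

Ray reflecting at the top interface goes from n = 1.609 toward n = 2.23: a half-wave phase shift.
Ray reflecting at the bottom interface goes from n = 2.23 toward n = 1.092: no phase shift.
Exactly one π shift → a net half-wave offset.
For weak reflection here: 2 n t = m λ.
λ = 2 n t / m. The fifth-longest wavelength is m = 5: λ = 2 × 2.23 × 655 / 5.00 = 584 nm.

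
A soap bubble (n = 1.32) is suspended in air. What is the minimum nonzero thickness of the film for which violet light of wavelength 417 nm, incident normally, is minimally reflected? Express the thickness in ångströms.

Ray reflecting at the top interface goes from n = 1.0 toward n = 1.32: a half-wave phase shift.
Ray reflecting at the bottom interface goes from n = 1.32 toward n = 1.0: no phase shift.
Exactly one π shift → a net half-wave offset.
For weak reflection here: 2 n t = m λ.
Minimum nonzero at m = 1: t = λ / (2 n) = 417 / (2 × 1.32) = 158 nm.

1580 Å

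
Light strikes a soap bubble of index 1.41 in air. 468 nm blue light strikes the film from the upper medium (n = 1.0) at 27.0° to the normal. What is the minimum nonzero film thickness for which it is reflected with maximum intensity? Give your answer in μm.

At the upper boundary (n = 1.0 to n = 1.41) the reflected ray undergoes a half-wave phase shift.
Bottom surface (1.41 → 1.0): reflection off a lower-index medium gives no phase shift.
Exactly one π shift → a net half-wave offset.
With one net inversion, constructive interference in reflection requires 2 n t cos θ_r = (m + ½) λ.
Snell's law: 1.0 sin 27.0° = 1.41 sin θ_r → sin θ_r = 0.322, cos θ_r = 0.947.
Minimum at m = 0: t = λ / (4 n cos θ_r) = 468 / (4 × 1.41 × 0.947) = 87.6 nm.

0.0876 μm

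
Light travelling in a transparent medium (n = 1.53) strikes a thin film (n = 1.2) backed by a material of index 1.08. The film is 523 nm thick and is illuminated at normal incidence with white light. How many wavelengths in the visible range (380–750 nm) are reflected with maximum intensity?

2

Top surface (1.53 → 1.2): reflection off a lower-index medium gives no phase shift.
Ray reflecting at the bottom interface goes from n = 1.2 toward n = 1.08: no phase shift.
Net: no relative phase inversion (both shifts match).
So the condition for constructive reflection is 2 n t = m λ.
λ = 2 n t / m = 1255 / m nm.
m=1: 1255 nm (IR); m=2: 628 nm (visible); m=3: 418 nm (visible); m=4: 314 nm (UV).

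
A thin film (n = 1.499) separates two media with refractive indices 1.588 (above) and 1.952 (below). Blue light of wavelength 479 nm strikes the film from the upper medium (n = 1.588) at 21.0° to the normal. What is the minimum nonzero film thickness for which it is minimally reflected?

173 nm

Top surface (1.588 → 1.499): reflection off a lower-index medium gives no phase shift.
At the lower boundary (n = 1.499 to n = 1.952) the reflected ray undergoes a half-wave phase shift.
Exactly one π shift → a net half-wave offset.
So the condition for destructive reflection is 2 n t cos θ_r = m λ.
Snell's law: 1.588 sin 21.0° = 1.499 sin θ_r → sin θ_r = 0.380, cos θ_r = 0.925.
Minimum nonzero at m = 1: t = λ / (2 n cos θ_r) = 479 / (2 × 1.499 × 0.925) = 173 nm.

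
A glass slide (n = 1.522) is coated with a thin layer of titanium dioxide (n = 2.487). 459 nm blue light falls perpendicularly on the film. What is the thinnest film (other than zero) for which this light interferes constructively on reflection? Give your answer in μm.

At the upper boundary (n = 1.0 to n = 2.487) the reflected ray undergoes a half-wave phase shift.
At the lower boundary (n = 2.487 to n = 1.522) the reflected ray undergoes no phase shift.
Exactly one π shift → a net half-wave offset.
For strong reflection here: 2 n t = (m + ½) λ.
Minimum at m = 0: t = λ / (4 n) = 459 / (4 × 2.487) = 46.1 nm.

0.0461 μm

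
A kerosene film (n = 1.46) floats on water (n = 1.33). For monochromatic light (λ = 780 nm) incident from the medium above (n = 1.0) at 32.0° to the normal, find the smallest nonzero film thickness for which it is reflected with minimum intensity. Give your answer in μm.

At the upper boundary (n = 1.0 to n = 1.46) the reflected ray undergoes a half-wave phase shift.
Ray reflecting at the bottom interface goes from n = 1.46 toward n = 1.33: no phase shift.
Exactly one π shift → a net half-wave offset.
For weak reflection here: 2 n t cos θ_r = m λ.
Snell's law: 1.0 sin 32.0° = 1.46 sin θ_r → sin θ_r = 0.363, cos θ_r = 0.932.
Minimum nonzero at m = 1: t = λ / (2 n cos θ_r) = 780 / (2 × 1.46 × 0.932) = 287 nm.

0.287 μm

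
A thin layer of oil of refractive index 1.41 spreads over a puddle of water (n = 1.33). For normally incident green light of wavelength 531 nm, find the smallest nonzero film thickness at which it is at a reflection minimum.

188 nm

Ray reflecting at the top interface goes from n = 1.0 toward n = 1.41: a half-wave phase shift.
Ray reflecting at the bottom interface goes from n = 1.41 toward n = 1.33: no phase shift.
The two reflections differ by half a wavelength.
So the condition for destructive reflection is 2 n t = m λ.
Minimum nonzero at m = 1: t = λ / (2 n) = 531 / (2 × 1.41) = 188 nm.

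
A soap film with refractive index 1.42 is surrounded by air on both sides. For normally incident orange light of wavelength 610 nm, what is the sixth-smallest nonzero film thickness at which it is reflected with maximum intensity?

Ray reflecting at the top interface goes from n = 1.0 toward n = 1.42: a half-wave phase shift.
At the lower boundary (n = 1.42 to n = 1.0) the reflected ray undergoes no phase shift.
Exactly one π shift → a net half-wave offset.
For maximum reflection here: 2 n t = (m + ½) λ.
The sixth-smallest nonzero thickness corresponds to m = 5: t = (m + ½) λ / (2 n) = 5.50 × 610 / (2 × 1.42) = 1181 nm.

1181 nm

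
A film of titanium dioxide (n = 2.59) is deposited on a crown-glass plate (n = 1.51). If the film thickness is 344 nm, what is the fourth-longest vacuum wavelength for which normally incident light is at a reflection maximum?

At the upper boundary (n = 1.0 to n = 2.59) the reflected ray undergoes a half-wave phase shift.
Bottom surface (2.59 → 1.51): reflection off a lower-index medium gives no phase shift.
The two reflections differ by half a wavelength.
With one net inversion, constructive interference in reflection requires 2 n t = (m + ½) λ.
λ = 2 n t / (m + ½). The fourth-longest wavelength is m = 3: λ = 2 × 2.59 × 344 / 3.50 = 509 nm.

509 nm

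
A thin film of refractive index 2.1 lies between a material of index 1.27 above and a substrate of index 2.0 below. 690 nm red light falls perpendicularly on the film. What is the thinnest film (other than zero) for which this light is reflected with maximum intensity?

Ray reflecting at the top interface goes from n = 1.27 toward n = 2.1: a half-wave phase shift.
Bottom surface (2.1 → 2.0): reflection off a lower-index medium gives no phase shift.
Net: one phase inversion between the two reflected rays.
For maximum reflection here: 2 n t = (m + ½) λ.
Minimum at m = 0: t = λ / (4 n) = 690 / (4 × 2.1) = 82.1 nm.

82.1 nm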